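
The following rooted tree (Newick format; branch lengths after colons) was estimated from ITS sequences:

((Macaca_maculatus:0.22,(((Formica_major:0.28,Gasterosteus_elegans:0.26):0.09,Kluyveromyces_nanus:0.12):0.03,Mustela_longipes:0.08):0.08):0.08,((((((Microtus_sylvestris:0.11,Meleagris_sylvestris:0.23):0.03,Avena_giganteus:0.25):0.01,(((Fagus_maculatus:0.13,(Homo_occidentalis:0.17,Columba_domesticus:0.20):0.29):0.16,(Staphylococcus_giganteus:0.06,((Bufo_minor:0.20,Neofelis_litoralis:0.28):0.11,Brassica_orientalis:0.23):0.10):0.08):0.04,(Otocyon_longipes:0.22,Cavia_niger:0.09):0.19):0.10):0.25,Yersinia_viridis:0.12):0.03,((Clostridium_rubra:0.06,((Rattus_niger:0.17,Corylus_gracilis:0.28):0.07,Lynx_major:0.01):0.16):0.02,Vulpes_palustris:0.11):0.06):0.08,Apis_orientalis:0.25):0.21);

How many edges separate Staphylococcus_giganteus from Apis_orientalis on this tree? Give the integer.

8

The MRCA of Staphylococcus_giganteus and Apis_orientalis is the node subtending ((((((Microtus_sylvestris,Meleagris_sylvestris),Avena_giganteus),(((Fagus_maculatus,(Homo_occidentalis,Columba_domesticus)),(Staphylococcus_giganteus,((Bufo_minor,Neofelis_litoralis),Brassica_orientalis))),(Otocyon_longipes,Cavia_niger))),Yersinia_viridis),((Clostridium_rubra,((Rattus_niger,Corylus_gracilis),Lynx_major)),Vulpes_palustris)),Apis_orientalis).
From Staphylococcus_giganteus up to that node: 7 branches. From Apis_orientalis up to the same node: 1 branch. Total: 7 + 1 = 8.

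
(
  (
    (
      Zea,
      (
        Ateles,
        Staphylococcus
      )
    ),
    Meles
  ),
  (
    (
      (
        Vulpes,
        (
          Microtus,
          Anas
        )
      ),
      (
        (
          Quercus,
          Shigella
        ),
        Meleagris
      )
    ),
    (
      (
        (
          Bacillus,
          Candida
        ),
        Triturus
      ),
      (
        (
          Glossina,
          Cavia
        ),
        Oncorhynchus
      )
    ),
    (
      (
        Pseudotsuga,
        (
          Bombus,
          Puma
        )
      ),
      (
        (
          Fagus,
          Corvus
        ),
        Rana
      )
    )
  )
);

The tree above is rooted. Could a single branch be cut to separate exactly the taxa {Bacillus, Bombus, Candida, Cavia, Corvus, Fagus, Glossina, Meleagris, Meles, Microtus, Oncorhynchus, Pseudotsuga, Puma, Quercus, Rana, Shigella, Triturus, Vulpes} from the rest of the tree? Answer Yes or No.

No

The MRCA of the listed taxa is the root, so the smallest clade containing them is the whole tree.
That clade also contains Anas, Ateles, Staphylococcus, Zea, which are not in the proposed group, so the group is not monophyletic.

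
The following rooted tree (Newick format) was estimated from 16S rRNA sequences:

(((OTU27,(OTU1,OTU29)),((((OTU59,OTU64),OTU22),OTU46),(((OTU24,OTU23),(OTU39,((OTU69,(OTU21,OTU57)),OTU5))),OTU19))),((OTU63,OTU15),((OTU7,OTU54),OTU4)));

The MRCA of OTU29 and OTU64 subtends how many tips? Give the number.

15

The MRCA of OTU29 and OTU64 is the node subtending ((OTU27,(OTU1,OTU29)),((((OTU59,OTU64),OTU22),OTU46),(((OTU24,OTU23),(OTU39,((OTU69,(OTU21,OTU57)),OTU5))),OTU19))).
That clade contains 15 terminal taxa: OTU1, OTU19, OTU21, OTU22, OTU23, OTU24, OTU27, OTU29, OTU39, OTU46, OTU5, OTU57, OTU59, OTU64, OTU69.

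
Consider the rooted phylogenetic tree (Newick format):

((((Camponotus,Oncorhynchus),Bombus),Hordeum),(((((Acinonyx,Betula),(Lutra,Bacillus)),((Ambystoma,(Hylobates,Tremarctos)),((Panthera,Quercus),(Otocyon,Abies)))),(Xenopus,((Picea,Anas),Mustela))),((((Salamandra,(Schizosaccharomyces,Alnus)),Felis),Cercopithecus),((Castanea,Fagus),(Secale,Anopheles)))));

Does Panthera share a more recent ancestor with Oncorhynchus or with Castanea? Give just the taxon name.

Castanea

The MRCA of Panthera and Castanea subtends (((((Acinonyx,Betula),(Lutra,Bacillus)),((Ambystoma,(Hylobates,Tremarctos)),((Panthera,Quercus),(Otocyon,Abies)))),(Xenopus,((Picea,Anas),Mustela))),((((Salamandra,(Schizosaccharomyces,Alnus)),Felis),Cercopithecus),((Castanea,Fagus),(Secale,Anopheles)))) (24 taxa).
The MRCA of Panthera and Oncorhynchus is the root, subtending the entire tree (28 taxa).
The first is nested inside the second, so Panthera shares a more recent common ancestor with Castanea.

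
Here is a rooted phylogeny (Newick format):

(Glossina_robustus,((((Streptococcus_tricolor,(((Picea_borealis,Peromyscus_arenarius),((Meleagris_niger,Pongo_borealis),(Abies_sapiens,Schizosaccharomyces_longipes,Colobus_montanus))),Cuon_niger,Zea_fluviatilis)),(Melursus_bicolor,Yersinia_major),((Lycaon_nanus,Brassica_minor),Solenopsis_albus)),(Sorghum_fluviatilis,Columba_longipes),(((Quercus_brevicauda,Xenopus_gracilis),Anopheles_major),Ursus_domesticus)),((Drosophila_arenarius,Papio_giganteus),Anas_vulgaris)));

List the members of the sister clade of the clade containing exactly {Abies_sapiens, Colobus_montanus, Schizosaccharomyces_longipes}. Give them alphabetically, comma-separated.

Meleagris_niger, Pongo_borealis

The clade containing exactly {Abies_sapiens, Colobus_montanus, Schizosaccharomyces_longipes} attaches to the tree at the node subtending ((Meleagris_niger,Pongo_borealis),(Abies_sapiens,Schizosaccharomyces_longipes,Colobus_montanus)).
The other lineage descending from that same node — the sister group — is (Meleagris_niger,Pongo_borealis); its 2 tips in alphabetical order are the answer.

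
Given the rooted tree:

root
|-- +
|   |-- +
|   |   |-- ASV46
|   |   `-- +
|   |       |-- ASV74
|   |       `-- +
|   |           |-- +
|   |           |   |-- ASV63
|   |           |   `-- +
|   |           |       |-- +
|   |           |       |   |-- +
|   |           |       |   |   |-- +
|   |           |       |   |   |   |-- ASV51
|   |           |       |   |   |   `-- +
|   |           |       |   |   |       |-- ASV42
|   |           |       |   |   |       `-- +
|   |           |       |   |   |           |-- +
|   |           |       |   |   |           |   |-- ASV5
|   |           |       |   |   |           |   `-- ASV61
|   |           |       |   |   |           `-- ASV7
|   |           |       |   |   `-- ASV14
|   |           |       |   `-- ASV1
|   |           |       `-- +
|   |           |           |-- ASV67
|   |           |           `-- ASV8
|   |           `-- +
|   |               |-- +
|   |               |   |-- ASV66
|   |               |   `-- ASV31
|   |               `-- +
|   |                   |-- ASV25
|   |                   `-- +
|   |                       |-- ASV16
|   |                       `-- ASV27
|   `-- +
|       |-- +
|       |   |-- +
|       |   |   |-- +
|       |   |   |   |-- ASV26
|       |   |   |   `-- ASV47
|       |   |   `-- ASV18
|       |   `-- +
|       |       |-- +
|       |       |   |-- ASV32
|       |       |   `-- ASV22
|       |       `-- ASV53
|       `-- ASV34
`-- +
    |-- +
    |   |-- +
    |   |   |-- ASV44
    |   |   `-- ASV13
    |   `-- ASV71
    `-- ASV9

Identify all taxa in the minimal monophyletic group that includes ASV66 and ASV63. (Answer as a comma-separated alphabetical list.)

ASV1, ASV14, ASV16, ASV25, ASV27, ASV31, ASV42, ASV5, ASV51, ASV61, ASV63, ASV66, ASV67, ASV7, ASV8

Tracing ASV66: it sits inside (ASV66,ASV31).
Tracing ASV63: it sits inside (ASV63,((((ASV51,(ASV42,((ASV5,ASV61),ASV7))),ASV14),ASV1),(ASV67,ASV8))).
The smallest clade enclosing both is ((ASV63,((((ASV51,(ASV42,((ASV5,ASV61),ASV7))),ASV14),ASV1),(ASV67,ASV8))),((ASV66,ASV31),(ASV25,(ASV16,ASV27)))); the answer is its 15 terminal taxa in alphabetical order.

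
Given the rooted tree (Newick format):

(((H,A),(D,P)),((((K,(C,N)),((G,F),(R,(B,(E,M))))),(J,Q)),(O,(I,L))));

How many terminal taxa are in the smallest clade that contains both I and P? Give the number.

The MRCA of I and P is the root, so the clade is the entire tree.
That clade contains 18 terminal taxa: A, B, C, D, E, F, G, H, I, J, K, L, M, N, O, P, Q, R.

18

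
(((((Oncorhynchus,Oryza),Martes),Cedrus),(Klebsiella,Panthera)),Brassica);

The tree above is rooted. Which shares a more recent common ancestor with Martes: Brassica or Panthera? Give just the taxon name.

Panthera

The MRCA of Martes and Panthera subtends ((((Oncorhynchus,Oryza),Martes),Cedrus),(Klebsiella,Panthera)) (6 taxa).
The MRCA of Martes and Brassica is the root, subtending the entire tree (7 taxa).
The first is nested inside the second, so Martes shares a more recent common ancestor with Panthera.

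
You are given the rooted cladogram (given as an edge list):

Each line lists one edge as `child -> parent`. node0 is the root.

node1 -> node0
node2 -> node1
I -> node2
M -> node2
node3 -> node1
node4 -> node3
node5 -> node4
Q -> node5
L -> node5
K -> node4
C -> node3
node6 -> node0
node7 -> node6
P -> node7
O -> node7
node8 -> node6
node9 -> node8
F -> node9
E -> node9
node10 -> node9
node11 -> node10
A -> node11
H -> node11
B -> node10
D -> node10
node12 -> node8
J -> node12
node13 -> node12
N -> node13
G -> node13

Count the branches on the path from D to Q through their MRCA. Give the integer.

10

The MRCA of D and Q is the root of the tree.
From D up to that node: 5 branches. From Q up to the same node: 5 branches. Total: 5 + 5 = 10.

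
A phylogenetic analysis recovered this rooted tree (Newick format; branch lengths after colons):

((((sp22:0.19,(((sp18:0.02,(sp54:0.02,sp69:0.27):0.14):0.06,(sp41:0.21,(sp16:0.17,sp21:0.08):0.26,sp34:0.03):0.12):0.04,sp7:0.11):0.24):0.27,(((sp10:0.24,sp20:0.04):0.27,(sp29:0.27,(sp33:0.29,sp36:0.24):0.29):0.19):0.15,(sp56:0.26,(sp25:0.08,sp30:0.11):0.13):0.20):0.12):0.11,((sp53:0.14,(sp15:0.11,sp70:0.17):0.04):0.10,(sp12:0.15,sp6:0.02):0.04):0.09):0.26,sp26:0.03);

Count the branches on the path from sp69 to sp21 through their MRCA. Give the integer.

6

The MRCA of sp69 and sp21 is the node subtending ((sp18,(sp54,sp69)),(sp41,(sp16,sp21),sp34)).
From sp69 up to that node: 3 branches. From sp21 up to the same node: 3 branches. Total: 3 + 3 = 6.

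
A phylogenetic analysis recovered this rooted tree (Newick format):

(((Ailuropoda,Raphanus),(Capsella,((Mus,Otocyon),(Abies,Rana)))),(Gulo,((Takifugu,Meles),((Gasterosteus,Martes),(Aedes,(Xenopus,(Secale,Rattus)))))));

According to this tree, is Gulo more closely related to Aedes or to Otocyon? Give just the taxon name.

Aedes

The MRCA of Gulo and Aedes subtends (Gulo,((Takifugu,Meles),((Gasterosteus,Martes),(Aedes,(Xenopus,(Secale,Rattus)))))) (9 taxa).
The MRCA of Gulo and Otocyon is the root, subtending the entire tree (16 taxa).
The first is nested inside the second, so Gulo shares a more recent common ancestor with Aedes.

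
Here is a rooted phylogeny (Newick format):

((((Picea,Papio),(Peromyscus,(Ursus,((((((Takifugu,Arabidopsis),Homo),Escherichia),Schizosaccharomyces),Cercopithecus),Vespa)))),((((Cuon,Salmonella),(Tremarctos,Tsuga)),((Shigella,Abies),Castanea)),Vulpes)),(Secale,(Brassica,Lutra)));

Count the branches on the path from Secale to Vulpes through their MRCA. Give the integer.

5

The MRCA of Secale and Vulpes is the root of the tree.
From Secale up to that node: 2 branches. From Vulpes up to the same node: 3 branches. Total: 2 + 3 = 5.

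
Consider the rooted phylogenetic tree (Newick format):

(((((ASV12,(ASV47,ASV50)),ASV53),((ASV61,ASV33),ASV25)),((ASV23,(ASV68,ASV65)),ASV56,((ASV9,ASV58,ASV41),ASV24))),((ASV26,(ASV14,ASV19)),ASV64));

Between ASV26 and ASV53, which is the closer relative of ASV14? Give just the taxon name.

The MRCA of ASV14 and ASV26 subtends (ASV26,(ASV14,ASV19)) (3 taxa).
The MRCA of ASV14 and ASV53 is the root, subtending the entire tree (19 taxa).
The first is nested inside the second, so ASV14 shares a more recent common ancestor with ASV26.

ASV26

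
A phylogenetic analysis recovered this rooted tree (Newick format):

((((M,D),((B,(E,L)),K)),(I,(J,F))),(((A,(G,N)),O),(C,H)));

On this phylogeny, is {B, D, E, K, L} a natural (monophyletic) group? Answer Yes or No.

The MRCA of the listed taxa subtends ((M,D),((B,(E,L)),K)).
That clade also contains M, which is not in the proposed group, so the group is not monophyletic.

No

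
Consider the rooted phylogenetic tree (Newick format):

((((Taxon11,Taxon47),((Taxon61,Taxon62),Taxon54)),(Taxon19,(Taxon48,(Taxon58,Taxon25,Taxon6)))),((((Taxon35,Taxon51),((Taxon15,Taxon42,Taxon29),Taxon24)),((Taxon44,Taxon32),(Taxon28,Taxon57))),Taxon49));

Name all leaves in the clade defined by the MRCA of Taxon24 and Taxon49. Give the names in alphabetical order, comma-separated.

Taxon15, Taxon24, Taxon28, Taxon29, Taxon32, Taxon35, Taxon42, Taxon44, Taxon49, Taxon51, Taxon57

Tracing Taxon24: it sits inside ((Taxon15,Taxon42,Taxon29),Taxon24).
Tracing Taxon49: it sits inside ((((Taxon35,Taxon51),((Taxon15,Taxon42,Taxon29),Taxon24)),((Taxon44,Taxon32),(Taxon28,Taxon57))),Taxon49).
The smallest clade enclosing both is ((((Taxon35,Taxon51),((Taxon15,Taxon42,Taxon29),Taxon24)),((Taxon44,Taxon32),(Taxon28,Taxon57))),Taxon49); the answer is its 11 terminal taxa in alphabetical order.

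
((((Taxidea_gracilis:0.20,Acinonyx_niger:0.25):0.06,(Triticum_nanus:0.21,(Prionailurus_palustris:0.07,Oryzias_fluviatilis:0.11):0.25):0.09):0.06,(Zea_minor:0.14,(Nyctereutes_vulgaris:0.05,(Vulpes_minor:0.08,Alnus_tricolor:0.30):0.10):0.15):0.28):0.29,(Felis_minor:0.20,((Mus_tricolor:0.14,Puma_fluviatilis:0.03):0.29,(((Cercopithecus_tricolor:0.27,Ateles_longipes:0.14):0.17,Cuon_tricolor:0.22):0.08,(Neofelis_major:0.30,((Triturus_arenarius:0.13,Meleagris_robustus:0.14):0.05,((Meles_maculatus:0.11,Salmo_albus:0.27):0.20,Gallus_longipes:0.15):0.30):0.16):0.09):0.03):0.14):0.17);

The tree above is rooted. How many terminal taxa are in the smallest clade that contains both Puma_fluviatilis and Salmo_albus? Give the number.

11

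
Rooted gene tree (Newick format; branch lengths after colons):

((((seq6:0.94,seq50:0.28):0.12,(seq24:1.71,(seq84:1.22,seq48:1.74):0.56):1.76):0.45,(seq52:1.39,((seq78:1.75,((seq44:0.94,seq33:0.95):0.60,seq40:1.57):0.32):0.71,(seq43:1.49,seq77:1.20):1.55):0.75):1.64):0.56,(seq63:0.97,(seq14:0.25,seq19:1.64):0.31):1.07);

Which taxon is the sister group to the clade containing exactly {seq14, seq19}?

seq63

The clade containing exactly {seq14, seq19} attaches to the tree at the node subtending (seq63,(seq14,seq19)).
The other lineage descending from that same node — the sister group — is the single tip seq63.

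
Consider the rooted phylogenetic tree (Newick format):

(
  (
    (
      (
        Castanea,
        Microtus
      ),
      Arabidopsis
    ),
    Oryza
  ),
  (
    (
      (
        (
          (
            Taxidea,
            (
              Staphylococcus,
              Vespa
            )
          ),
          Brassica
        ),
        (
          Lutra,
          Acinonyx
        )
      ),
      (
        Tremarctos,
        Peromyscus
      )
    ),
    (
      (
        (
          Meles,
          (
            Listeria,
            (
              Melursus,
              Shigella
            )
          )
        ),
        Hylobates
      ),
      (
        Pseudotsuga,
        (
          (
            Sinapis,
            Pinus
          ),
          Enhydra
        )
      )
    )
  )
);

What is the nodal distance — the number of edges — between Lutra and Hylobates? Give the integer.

7

The MRCA of Lutra and Hylobates is the node subtending (((((Taxidea,(Staphylococcus,Vespa)),Brassica),(Lutra,Acinonyx)),(Tremarctos,Peromyscus)),(((Meles,(Listeria,(Melursus,Shigella))),Hylobates),(Pseudotsuga,((Sinapis,Pinus),Enhydra)))).
From Lutra up to that node: 4 branches. From Hylobates up to the same node: 3 branches. Total: 4 + 3 = 7.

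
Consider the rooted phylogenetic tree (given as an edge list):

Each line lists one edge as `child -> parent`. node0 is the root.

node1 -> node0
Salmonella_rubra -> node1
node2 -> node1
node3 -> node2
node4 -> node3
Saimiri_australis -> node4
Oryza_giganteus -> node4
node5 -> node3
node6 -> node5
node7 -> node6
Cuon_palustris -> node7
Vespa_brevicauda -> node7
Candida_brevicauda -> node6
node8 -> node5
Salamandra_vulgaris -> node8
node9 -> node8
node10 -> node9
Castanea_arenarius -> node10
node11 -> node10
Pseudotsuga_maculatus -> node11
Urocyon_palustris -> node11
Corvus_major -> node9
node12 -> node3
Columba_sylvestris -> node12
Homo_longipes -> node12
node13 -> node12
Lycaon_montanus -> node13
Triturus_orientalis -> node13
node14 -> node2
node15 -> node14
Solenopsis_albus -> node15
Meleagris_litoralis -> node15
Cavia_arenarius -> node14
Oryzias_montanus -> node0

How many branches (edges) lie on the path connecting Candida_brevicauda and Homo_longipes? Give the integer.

5

The MRCA of Candida_brevicauda and Homo_longipes is the node subtending ((Saimiri_australis,Oryza_giganteus),(((Cuon_palustris,Vespa_brevicauda),Candida_brevicauda),(Salamandra_vulgaris,((Castanea_arenarius,(Pseudotsuga_maculatus,Urocyon_palustris)),Corvus_major))),(Columba_sylvestris,Homo_longipes,(Lycaon_montanus,Triturus_orientalis))).
From Candida_brevicauda up to that node: 3 branches. From Homo_longipes up to the same node: 2 branches. Total: 3 + 2 = 5.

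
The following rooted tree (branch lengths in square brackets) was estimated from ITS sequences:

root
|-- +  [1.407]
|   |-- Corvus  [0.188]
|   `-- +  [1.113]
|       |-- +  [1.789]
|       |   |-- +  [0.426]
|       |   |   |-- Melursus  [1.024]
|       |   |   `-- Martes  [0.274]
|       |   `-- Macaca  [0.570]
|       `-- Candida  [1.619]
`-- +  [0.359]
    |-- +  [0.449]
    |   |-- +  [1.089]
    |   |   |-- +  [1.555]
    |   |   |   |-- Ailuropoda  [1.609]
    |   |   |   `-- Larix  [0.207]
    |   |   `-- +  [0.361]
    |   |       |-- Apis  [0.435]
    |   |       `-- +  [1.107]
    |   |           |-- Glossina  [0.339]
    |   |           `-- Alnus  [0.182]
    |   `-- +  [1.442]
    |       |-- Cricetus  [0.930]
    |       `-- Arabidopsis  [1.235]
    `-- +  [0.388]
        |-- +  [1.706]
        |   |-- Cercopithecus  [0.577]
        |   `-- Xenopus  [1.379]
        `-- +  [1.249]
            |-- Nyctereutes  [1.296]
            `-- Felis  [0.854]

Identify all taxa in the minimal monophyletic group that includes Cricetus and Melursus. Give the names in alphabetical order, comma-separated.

Tracing Cricetus: it sits inside (Cricetus,Arabidopsis).
Tracing Melursus: it sits inside (Melursus,Martes).
The smallest clade enclosing both is the whole tree (their MRCA is the root), so the answer is all 16 tips in alphabetical order.

Ailuropoda, Alnus, Apis, Arabidopsis, Candida, Cercopithecus, Corvus, Cricetus, Felis, Glossina, Larix, Macaca, Martes, Melursus, Nyctereutes, Xenopus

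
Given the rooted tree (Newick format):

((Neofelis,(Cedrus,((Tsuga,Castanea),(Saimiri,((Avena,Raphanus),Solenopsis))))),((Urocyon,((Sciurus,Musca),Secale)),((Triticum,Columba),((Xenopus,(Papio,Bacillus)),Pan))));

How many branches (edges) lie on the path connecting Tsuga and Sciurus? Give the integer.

The MRCA of Tsuga and Sciurus is the root of the tree.
From Tsuga up to that node: 5 branches. From Sciurus up to the same node: 5 branches. Total: 5 + 5 = 10.

10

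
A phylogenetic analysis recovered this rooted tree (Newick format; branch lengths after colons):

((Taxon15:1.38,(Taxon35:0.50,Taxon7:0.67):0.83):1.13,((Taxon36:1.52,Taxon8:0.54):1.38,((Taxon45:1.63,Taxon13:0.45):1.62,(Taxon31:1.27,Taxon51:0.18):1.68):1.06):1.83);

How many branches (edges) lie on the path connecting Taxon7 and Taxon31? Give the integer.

7

The MRCA of Taxon7 and Taxon31 is the root of the tree.
From Taxon7 up to that node: 3 branches. From Taxon31 up to the same node: 4 branches. Total: 3 + 4 = 7.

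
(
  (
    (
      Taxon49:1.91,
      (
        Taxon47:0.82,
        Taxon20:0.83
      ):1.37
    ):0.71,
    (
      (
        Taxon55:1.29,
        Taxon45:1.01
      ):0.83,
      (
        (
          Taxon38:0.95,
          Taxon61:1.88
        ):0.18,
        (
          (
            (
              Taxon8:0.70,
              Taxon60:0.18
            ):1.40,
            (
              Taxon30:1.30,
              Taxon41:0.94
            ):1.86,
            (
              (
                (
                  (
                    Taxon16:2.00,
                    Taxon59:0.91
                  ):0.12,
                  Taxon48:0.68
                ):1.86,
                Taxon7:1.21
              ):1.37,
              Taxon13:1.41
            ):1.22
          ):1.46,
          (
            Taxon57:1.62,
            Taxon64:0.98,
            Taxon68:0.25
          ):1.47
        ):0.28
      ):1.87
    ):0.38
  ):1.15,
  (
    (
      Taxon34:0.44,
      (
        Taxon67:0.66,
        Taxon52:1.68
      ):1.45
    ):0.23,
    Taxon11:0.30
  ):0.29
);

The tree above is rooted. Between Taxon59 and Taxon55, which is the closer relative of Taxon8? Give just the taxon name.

The MRCA of Taxon8 and Taxon59 subtends ((Taxon8,Taxon60),(Taxon30,Taxon41),((((Taxon16,Taxon59),Taxon48),Taxon7),Taxon13)) (9 taxa).
The MRCA of Taxon8 and Taxon55 subtends ((Taxon55,Taxon45),((Taxon38,Taxon61),(((Taxon8,Taxon60),(Taxon30,Taxon41),((((Taxon16,Taxon59),Taxon48),Taxon7),Taxon13)),(Taxon57,Taxon64,Taxon68)))) (16 taxa).
The first is nested inside the second, so Taxon8 shares a more recent common ancestor with Taxon59.

Taxon59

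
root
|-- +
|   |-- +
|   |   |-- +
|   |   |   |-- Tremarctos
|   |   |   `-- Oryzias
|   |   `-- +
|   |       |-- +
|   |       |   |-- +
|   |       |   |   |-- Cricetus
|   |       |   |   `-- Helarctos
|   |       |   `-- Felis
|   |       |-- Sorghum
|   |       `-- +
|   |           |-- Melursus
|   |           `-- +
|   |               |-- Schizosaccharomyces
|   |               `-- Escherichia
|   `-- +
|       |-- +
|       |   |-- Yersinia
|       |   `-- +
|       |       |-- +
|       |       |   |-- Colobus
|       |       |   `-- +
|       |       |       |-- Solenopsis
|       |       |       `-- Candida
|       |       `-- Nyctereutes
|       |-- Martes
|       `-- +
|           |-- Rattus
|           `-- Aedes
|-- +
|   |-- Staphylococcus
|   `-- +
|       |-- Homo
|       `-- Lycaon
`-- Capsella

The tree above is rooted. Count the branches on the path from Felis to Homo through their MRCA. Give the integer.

The MRCA of Felis and Homo is the root of the tree.
From Felis up to that node: 5 branches. From Homo up to the same node: 3 branches. Total: 5 + 3 = 8.

8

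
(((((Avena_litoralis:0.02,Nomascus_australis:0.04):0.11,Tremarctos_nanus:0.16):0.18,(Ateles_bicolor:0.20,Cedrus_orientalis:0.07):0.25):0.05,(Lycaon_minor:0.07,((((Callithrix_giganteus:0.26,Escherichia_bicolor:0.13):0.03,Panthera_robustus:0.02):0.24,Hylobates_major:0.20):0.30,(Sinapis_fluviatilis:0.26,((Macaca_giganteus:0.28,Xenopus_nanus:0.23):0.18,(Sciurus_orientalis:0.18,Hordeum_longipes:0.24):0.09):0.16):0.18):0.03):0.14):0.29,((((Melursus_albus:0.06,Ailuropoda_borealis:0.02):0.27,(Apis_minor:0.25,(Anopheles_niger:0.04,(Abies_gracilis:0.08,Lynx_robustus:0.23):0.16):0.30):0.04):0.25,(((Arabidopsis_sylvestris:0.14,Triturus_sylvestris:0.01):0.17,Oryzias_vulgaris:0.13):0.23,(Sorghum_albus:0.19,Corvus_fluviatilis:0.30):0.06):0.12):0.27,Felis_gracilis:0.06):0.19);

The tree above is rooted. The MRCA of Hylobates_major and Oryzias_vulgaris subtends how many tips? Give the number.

27

The MRCA of Hylobates_major and Oryzias_vulgaris is the root, so the clade is the entire tree.
That clade contains 27 terminal taxa: Abies_gracilis, Ailuropoda_borealis, Anopheles_niger, Apis_minor, Arabidopsis_sylvestris, Ateles_bicolor, Avena_litoralis, Callithrix_giganteus, Cedrus_orientalis, Corvus_fluviatilis, Escherichia_bicolor, Felis_gracilis, Hordeum_longipes, Hylobates_major, Lycaon_minor, Lynx_robustus, Macaca_giganteus, Melursus_albus, Nomascus_australis, Oryzias_vulgaris, Panthera_robustus, Sciurus_orientalis, Sinapis_fluviatilis, Sorghum_albus, Tremarctos_nanus, Triturus_sylvestris, Xenopus_nanus.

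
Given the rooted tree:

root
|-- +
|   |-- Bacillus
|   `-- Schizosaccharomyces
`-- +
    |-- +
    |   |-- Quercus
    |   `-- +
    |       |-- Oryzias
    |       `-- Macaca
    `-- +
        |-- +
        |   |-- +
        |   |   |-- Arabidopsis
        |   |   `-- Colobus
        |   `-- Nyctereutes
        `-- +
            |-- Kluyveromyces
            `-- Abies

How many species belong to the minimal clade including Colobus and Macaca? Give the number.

8

The MRCA of Colobus and Macaca is the node subtending ((Quercus,(Oryzias,Macaca)),(((Arabidopsis,Colobus),Nyctereutes),(Kluyveromyces,Abies))).
That clade contains 8 terminal taxa: Abies, Arabidopsis, Colobus, Kluyveromyces, Macaca, Nyctereutes, Oryzias, Quercus.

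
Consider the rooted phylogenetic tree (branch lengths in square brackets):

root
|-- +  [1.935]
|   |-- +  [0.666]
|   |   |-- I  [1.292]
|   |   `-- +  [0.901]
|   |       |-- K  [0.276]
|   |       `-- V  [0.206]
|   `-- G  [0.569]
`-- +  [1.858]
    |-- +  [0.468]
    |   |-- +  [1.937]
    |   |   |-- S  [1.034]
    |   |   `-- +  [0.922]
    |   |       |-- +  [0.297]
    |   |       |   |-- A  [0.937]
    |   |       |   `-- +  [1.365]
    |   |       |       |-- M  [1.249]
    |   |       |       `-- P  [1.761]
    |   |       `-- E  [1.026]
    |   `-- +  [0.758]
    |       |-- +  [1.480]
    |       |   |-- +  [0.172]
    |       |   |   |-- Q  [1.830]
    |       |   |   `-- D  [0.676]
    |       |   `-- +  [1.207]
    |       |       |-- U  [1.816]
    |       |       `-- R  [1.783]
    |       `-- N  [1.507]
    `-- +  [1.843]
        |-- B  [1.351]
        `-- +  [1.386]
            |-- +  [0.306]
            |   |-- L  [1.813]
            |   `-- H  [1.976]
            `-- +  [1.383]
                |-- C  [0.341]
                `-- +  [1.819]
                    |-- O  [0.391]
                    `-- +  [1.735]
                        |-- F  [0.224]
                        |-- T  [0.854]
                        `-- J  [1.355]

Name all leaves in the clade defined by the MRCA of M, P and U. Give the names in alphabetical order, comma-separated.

Tracing M: it sits inside (M,P).
Tracing P: it sits inside (M,P).
Tracing U: it sits inside (U,R).
The smallest clade enclosing all 3 is ((S,((A,(M,P)),E)),(((Q,D),(U,R)),N)); the answer is its 10 terminal taxa in alphabetical order.

A, D, E, M, N, P, Q, R, S, U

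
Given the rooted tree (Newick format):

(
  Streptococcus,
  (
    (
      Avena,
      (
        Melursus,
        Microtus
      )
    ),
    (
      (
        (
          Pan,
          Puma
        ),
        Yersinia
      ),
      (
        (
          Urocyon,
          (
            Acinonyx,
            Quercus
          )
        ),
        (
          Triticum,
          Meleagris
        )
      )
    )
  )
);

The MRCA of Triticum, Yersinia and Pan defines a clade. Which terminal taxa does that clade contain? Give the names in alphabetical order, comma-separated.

Acinonyx, Meleagris, Pan, Puma, Quercus, Triticum, Urocyon, Yersinia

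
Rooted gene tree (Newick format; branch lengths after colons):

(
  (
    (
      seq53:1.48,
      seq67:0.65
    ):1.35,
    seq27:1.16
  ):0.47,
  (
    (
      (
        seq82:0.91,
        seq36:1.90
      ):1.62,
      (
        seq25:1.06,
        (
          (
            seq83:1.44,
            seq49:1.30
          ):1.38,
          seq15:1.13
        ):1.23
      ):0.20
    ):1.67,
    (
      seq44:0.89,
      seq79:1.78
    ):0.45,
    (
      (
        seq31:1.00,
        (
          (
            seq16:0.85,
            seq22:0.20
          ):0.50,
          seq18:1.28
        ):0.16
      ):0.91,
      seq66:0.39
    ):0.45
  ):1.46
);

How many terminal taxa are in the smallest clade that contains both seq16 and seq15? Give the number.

13

The MRCA of seq16 and seq15 is the node subtending (((seq82,seq36),(seq25,((seq83,seq49),seq15))),(seq44,seq79),((seq31,((seq16,seq22),seq18)),seq66)).
That clade contains 13 terminal taxa: seq15, seq16, seq18, seq22, seq25, seq31, seq36, seq44, seq49, seq66, seq79, seq82, seq83.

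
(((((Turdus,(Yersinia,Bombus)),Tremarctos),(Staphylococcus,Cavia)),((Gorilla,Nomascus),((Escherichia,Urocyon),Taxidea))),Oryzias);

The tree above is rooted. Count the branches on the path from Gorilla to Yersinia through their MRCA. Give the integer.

8

The MRCA of Gorilla and Yersinia is the node subtending ((((Turdus,(Yersinia,Bombus)),Tremarctos),(Staphylococcus,Cavia)),((Gorilla,Nomascus),((Escherichia,Urocyon),Taxidea))).
From Gorilla up to that node: 3 branches. From Yersinia up to the same node: 5 branches. Total: 3 + 5 = 8.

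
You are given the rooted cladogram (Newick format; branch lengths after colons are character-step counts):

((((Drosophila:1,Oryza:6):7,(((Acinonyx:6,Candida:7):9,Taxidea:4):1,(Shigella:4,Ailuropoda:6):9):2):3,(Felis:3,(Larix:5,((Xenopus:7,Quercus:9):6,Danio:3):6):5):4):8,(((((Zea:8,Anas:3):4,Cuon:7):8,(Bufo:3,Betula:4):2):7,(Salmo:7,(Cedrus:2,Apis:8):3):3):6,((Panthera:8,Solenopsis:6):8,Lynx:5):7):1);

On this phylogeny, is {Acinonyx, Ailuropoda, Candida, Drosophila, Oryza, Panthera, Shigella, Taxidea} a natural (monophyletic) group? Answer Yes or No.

No

The MRCA of the listed taxa is the root, so the smallest clade containing them is the whole tree.
That clade also contains Anas, Apis, Betula, Bufo, Cedrus, Cuon, Danio, Felis, Larix, Lynx, Quercus, Salmo, Solenopsis, Xenopus, Zea, which are not in the proposed group, so the group is not monophyletic.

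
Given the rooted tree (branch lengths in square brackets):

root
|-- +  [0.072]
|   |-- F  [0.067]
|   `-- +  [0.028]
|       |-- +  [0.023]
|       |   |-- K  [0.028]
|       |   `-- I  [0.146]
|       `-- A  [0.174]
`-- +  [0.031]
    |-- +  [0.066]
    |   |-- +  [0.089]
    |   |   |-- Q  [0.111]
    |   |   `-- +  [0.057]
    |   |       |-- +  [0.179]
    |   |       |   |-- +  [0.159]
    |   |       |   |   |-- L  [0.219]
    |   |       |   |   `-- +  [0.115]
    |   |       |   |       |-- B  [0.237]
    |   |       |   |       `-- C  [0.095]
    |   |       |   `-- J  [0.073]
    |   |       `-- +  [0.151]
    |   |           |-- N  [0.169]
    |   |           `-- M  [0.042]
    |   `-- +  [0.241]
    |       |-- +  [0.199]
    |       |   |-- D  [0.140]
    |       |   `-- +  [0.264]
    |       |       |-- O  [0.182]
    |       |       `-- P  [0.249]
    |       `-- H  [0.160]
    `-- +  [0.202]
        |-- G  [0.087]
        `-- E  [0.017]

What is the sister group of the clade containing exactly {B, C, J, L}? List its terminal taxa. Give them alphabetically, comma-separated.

The clade containing exactly {B, C, J, L} attaches to the tree at the node subtending (((L,(B,C)),J),(N,M)).
The other lineage descending from that same node — the sister group — is (N,M); its 2 tips in alphabetical order are the answer.

M, N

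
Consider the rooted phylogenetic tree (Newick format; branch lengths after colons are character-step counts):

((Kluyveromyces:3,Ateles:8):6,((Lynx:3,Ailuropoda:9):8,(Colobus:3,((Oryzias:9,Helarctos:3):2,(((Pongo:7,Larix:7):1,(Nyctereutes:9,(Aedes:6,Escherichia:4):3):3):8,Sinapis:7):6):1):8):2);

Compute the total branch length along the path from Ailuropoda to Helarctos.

31

The path runs Ailuropoda → … → MRCA → … → Helarctos; the MRCA is the node subtending ((Lynx,Ailuropoda),(Colobus,((Oryzias,Helarctos),(((Pongo,Larix),(Nyctereutes,(Aedes,Escherichia))),Sinapis)))).
Branch lengths along that path: 9 + 8 + 8 + 1 + 2 + 3 = 31.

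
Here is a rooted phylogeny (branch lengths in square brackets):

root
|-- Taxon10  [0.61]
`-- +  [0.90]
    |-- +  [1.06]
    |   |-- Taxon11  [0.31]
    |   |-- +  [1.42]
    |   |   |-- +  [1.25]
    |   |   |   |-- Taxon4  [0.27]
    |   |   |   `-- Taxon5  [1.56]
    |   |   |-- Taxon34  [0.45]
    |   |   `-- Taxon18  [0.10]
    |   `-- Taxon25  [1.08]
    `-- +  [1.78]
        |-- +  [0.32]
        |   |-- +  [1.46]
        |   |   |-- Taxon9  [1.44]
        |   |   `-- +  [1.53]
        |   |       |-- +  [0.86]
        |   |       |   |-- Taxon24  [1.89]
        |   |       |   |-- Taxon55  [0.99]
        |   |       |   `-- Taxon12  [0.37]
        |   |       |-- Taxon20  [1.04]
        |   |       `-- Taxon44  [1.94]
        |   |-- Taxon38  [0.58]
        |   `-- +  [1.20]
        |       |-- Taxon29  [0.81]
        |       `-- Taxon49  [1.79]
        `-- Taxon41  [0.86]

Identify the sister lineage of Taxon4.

Taxon5

Taxon4 attaches to the tree at the node subtending (Taxon4,Taxon5).
The other lineage descending from that same node — the sister group — is the single tip Taxon5.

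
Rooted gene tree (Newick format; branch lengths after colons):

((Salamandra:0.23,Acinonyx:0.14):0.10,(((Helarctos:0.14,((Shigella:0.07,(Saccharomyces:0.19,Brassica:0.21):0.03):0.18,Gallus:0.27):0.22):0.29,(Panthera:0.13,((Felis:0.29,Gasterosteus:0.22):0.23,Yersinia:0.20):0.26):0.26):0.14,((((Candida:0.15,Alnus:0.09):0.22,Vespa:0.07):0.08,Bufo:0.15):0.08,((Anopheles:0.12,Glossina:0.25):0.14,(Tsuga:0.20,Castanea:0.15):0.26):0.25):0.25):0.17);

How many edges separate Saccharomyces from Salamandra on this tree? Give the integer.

9

The MRCA of Saccharomyces and Salamandra is the root of the tree.
From Saccharomyces up to that node: 7 branches. From Salamandra up to the same node: 2 branches. Total: 7 + 2 = 9.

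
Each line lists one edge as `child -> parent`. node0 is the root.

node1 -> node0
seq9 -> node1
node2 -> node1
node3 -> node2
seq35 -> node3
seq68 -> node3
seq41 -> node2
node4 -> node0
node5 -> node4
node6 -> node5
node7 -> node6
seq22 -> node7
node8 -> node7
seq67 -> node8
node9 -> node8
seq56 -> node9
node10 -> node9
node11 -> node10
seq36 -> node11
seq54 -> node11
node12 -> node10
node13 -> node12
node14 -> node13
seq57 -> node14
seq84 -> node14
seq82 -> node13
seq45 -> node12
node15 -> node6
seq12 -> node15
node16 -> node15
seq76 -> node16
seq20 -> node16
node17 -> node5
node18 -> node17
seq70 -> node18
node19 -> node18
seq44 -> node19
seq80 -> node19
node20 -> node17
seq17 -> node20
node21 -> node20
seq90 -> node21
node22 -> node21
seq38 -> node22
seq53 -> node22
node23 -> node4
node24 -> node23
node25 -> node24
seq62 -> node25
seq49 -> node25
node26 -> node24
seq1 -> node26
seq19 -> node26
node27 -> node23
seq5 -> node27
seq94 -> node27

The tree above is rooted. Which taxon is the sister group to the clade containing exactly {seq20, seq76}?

seq12

The clade containing exactly {seq20, seq76} attaches to the tree at the node subtending (seq12,(seq76,seq20)).
The other lineage descending from that same node — the sister group — is the single tip seq12.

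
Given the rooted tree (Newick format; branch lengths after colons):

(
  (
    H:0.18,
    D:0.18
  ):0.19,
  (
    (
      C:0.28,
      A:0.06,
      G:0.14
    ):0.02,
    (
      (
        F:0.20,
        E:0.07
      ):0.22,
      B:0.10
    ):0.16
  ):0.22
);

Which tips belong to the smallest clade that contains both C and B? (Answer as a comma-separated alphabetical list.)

A, B, C, E, F, G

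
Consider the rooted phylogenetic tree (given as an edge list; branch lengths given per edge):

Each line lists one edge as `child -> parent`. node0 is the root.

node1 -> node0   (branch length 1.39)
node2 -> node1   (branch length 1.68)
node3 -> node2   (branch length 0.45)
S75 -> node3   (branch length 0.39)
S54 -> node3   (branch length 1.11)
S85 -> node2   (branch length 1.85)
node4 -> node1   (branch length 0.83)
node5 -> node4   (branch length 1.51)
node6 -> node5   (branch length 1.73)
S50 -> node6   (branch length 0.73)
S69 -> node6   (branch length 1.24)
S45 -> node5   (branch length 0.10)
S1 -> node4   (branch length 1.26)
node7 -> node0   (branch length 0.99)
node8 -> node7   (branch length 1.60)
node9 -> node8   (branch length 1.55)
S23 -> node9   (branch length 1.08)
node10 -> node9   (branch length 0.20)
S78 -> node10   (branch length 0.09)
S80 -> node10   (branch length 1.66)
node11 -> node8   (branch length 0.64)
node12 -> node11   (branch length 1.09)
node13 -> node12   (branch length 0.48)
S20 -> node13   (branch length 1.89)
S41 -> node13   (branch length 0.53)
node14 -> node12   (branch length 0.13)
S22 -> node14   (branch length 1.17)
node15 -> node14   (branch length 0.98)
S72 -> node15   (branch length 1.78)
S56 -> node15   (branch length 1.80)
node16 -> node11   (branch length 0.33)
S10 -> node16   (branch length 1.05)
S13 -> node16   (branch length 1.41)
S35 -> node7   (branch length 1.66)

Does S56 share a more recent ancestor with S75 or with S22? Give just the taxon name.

The MRCA of S56 and S22 subtends (S22,(S72,S56)) (3 taxa).
The MRCA of S56 and S75 is the root, subtending the entire tree (18 taxa).
The first is nested inside the second, so S56 shares a more recent common ancestor with S22.

S22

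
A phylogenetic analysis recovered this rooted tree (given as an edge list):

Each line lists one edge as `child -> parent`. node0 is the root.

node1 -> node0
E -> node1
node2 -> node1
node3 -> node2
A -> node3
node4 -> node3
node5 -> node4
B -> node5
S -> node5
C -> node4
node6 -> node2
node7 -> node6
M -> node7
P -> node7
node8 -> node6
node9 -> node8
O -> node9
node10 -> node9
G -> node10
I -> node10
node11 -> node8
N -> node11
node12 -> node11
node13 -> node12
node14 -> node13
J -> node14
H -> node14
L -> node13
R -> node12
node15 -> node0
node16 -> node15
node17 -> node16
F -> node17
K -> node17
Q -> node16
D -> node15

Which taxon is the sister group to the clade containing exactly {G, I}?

O

The clade containing exactly {G, I} attaches to the tree at the node subtending (O,(G,I)).
The other lineage descending from that same node — the sister group — is the single tip O.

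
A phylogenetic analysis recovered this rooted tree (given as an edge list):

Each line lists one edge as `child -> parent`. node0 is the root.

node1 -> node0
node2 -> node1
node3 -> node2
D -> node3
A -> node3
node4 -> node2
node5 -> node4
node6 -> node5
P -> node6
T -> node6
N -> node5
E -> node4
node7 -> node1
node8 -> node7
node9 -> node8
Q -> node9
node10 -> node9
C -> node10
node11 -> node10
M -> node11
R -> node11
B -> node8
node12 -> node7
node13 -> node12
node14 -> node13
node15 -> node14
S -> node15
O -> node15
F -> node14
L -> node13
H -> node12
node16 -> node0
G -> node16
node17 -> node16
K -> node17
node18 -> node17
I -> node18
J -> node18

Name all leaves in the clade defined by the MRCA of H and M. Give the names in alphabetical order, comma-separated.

B, C, F, H, L, M, O, Q, R, S

Tracing H: it sits inside ((((S,O),F),L),H).
Tracing M: it sits inside (M,R).
The smallest clade enclosing both is (((Q,(C,(M,R))),B),((((S,O),F),L),H)); the answer is its 10 terminal taxa in alphabetical order.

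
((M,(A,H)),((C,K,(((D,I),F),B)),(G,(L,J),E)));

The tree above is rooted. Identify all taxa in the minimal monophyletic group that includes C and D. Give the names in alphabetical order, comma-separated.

Tracing C: it sits inside (C,K,(((D,I),F),B)).
Tracing D: it sits inside (D,I).
The smallest clade enclosing both is (C,K,(((D,I),F),B)); the answer is its 6 terminal taxa in alphabetical order.

B, C, D, F, I, K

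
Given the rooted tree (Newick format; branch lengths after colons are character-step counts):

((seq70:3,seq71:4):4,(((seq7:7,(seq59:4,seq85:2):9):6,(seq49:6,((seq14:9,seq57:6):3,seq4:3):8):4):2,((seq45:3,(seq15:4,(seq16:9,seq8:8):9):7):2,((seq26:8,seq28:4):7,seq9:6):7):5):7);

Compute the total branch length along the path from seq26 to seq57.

The path runs seq26 → … → MRCA → … → seq57; the MRCA is the node subtending (((seq7,(seq59,seq85)),(seq49,((seq14,seq57),seq4))),((seq45,(seq15,(seq16,seq8))),((seq26,seq28),seq9))).
Branch lengths along that path: 8 + 7 + 7 + 5 + 2 + 4 + 8 + 3 + 6 = 50.

50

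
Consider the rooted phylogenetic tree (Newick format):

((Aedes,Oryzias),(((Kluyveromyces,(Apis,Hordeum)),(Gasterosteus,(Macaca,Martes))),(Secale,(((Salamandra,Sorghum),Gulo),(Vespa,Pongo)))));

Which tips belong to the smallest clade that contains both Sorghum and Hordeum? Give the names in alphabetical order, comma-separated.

Apis, Gasterosteus, Gulo, Hordeum, Kluyveromyces, Macaca, Martes, Pongo, Salamandra, Secale, Sorghum, Vespa

Tracing Sorghum: it sits inside (Salamandra,Sorghum).
Tracing Hordeum: it sits inside (Apis,Hordeum).
The smallest clade enclosing both is (((Kluyveromyces,(Apis,Hordeum)),(Gasterosteus,(Macaca,Martes))),(Secale,(((Salamandra,Sorghum),Gulo),(Vespa,Pongo)))); the answer is its 12 terminal taxa in alphabetical order.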